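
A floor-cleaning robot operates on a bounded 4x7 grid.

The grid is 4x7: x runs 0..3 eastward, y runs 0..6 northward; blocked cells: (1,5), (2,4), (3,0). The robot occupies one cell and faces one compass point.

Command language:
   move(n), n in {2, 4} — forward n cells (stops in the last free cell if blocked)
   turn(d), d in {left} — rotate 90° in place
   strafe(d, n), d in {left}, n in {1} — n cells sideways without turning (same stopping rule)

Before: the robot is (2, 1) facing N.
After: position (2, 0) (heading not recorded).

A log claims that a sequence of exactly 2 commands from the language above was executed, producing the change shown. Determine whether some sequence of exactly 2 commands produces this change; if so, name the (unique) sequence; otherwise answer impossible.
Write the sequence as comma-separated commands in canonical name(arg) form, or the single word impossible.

turn(left), strafe(left, 1)

key: running strafe(left, 1) before turn(left) would end elsewhere — order is forced
from: (2, 1) facing N
[1] after turn(left): (2, 1) facing W
[2] after strafe(left, 1): (2, 0) facing W
uniquely the one of 16 2-step routes that fits.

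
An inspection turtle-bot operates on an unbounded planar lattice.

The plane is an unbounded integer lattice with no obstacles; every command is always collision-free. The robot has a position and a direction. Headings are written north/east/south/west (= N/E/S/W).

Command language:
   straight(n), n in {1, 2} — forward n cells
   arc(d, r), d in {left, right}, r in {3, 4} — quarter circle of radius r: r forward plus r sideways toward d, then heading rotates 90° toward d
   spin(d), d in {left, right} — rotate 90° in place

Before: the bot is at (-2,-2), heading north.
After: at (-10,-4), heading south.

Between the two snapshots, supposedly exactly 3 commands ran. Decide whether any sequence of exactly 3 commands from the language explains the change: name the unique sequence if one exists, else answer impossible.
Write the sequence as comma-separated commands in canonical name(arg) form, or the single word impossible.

key: order matters: swapping arc(left, 4) and straight(2) lands elsewhere
initial: at (-2,-2), heading north
t=1 arc(left, 4) ⇒ at (-6,2), heading west
t=2 arc(left, 4) ⇒ at (-10,-2), heading south
t=3 straight(2) ⇒ at (-10,-4), heading south
no other 3-command option fits: unique.

arc(left, 4), arc(left, 4), straight(2)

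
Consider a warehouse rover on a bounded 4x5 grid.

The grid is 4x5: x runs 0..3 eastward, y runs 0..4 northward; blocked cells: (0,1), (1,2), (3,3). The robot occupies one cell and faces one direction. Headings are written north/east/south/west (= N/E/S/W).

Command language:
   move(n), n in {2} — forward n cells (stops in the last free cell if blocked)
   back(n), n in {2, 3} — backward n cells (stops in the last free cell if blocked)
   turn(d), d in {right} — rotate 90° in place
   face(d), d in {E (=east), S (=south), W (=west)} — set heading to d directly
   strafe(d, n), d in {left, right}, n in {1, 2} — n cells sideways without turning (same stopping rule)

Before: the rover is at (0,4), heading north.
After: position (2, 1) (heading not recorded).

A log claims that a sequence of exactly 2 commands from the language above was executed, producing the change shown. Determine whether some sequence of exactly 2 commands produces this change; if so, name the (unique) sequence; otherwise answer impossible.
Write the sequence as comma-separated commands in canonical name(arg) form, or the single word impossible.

strafe(right, 2), back(3)

key: order matters: swapping strafe(right, 2) and back(3) lands elsewhere
t0: at (0,4), heading north
1. strafe(right, 2) → at (2,4), heading north
2. back(3) → at (2,1), heading north
no rival 2-sequence matches.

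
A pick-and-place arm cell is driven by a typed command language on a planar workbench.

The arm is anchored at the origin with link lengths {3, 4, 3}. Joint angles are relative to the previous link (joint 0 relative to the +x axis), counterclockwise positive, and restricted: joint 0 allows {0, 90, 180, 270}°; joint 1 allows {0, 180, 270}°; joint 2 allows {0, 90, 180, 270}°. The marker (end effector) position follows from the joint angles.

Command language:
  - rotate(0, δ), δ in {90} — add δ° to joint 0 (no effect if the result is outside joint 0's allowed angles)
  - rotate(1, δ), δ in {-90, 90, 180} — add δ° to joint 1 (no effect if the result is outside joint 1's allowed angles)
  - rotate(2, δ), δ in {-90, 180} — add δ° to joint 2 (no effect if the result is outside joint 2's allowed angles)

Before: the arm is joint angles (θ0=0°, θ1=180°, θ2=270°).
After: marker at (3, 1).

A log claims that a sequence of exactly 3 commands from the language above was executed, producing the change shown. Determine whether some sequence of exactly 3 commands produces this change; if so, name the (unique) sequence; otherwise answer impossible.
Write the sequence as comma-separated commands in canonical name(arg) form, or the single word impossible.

rotate(0, 90), rotate(0, 90), rotate(0, 90)

begin: joint angles (θ0=0°, θ1=180°, θ2=270°)
[1] after rotate(0, 90): joint angles (θ0=90°, θ1=180°, θ2=270°)
[2] after rotate(0, 90): joint angles (θ0=180°, θ1=180°, θ2=270°)
[3] after rotate(0, 90): joint angles (θ0=270°, θ1=180°, θ2=270°)
no rival 3-sequence matches.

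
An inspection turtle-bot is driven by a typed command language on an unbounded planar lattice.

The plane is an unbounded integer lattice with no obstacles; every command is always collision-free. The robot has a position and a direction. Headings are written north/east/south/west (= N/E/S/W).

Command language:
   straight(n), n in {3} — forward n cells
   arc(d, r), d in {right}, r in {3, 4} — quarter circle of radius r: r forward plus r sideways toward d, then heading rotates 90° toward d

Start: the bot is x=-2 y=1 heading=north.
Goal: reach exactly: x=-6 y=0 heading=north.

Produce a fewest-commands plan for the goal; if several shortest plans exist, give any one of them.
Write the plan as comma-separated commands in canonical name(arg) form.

arc(right, 3), arc(right, 3), arc(right, 4), straight(3), arc(right, 3)

initial: x=-2 y=1 heading=north
1. arc(right, 3) → x=1 y=4 heading=east
2. arc(right, 3) → x=4 y=1 heading=south
3. arc(right, 4) → x=0 y=-3 heading=west
4. straight(3) → x=-3 y=-3 heading=west
5. arc(right, 3) → x=-6 y=0 heading=north
shorter routes all fall short; 5 is best.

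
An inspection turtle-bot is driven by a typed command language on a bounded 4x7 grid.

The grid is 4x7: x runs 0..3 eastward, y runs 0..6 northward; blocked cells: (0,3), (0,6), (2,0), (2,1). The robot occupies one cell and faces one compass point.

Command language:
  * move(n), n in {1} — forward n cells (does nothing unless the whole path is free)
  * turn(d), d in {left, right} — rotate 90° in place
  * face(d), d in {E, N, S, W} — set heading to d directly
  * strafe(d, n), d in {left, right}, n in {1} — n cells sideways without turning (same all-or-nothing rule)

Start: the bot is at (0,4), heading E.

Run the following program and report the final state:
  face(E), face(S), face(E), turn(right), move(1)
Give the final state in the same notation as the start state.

at (0,4), heading S

from: at (0,4), heading E
[1] after face(E): at (0,4), heading E
[2] after face(S): at (0,4), heading S
[3] after face(E): at (0,4), heading E
[4] after turn(right): at (0,4), heading S
[5] after move(1): at (0,4), heading S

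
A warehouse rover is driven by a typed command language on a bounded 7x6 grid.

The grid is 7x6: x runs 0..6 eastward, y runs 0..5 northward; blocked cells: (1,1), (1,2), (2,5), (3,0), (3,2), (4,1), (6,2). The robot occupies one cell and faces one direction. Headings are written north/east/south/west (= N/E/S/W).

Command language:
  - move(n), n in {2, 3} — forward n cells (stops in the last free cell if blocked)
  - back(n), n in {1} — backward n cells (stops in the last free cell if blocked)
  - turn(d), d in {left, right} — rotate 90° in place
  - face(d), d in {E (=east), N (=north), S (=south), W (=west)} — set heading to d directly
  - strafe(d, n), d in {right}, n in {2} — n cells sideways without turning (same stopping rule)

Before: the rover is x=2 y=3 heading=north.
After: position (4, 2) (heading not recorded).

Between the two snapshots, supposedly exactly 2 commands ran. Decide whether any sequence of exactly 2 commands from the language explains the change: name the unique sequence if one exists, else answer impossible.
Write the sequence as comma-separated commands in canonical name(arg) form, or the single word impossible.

key: order matters: swapping strafe(right, 2) and back(1) lands elsewhere
from: x=2 y=3 heading=north
step 1 (strafe(right, 2)): x=4 y=3 heading=north
step 2 (back(1)): x=4 y=2 heading=north
no rival 2-sequence matches.

strafe(right, 2), back(1)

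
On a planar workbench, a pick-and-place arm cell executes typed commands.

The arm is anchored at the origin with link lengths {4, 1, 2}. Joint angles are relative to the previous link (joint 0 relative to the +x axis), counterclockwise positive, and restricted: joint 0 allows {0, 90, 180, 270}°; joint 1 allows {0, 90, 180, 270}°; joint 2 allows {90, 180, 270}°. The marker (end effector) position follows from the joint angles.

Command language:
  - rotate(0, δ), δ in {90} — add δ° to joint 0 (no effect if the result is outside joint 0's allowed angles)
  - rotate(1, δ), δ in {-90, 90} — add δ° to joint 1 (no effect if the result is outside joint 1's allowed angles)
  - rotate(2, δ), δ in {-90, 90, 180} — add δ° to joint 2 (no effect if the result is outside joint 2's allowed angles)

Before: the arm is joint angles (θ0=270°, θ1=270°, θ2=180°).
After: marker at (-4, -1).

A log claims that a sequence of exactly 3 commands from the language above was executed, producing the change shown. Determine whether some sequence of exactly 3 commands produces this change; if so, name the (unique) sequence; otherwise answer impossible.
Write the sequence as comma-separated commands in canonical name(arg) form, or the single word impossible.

rotate(0, 90), rotate(0, 90), rotate(0, 90)

t0: joint angles (θ0=270°, θ1=270°, θ2=180°)
t=1 rotate(0, 90) ⇒ joint angles (θ0=0°, θ1=270°, θ2=180°)
t=2 rotate(0, 90) ⇒ joint angles (θ0=90°, θ1=270°, θ2=180°)
t=3 rotate(0, 90) ⇒ joint angles (θ0=180°, θ1=270°, θ2=180°)
no rival 3-sequence matches.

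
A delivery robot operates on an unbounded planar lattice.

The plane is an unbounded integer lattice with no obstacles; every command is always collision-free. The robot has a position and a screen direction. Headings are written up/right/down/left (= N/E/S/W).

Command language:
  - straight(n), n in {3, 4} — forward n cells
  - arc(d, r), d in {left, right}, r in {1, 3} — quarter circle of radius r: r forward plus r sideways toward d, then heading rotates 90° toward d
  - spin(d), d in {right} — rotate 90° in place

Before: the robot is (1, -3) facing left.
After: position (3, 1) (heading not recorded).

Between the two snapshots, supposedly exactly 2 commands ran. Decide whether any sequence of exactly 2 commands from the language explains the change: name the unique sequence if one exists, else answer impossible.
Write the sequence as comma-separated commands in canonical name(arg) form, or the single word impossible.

key: order matters: swapping arc(right, 1) and arc(right, 3) lands elsewhere
initial: (1, -3) facing left
t=1 arc(right, 1) ⇒ (0, -2) facing up
t=2 arc(right, 3) ⇒ (3, 1) facing right
uniquely the one of 49 2-step routes that fits.

arc(right, 1), arc(right, 3)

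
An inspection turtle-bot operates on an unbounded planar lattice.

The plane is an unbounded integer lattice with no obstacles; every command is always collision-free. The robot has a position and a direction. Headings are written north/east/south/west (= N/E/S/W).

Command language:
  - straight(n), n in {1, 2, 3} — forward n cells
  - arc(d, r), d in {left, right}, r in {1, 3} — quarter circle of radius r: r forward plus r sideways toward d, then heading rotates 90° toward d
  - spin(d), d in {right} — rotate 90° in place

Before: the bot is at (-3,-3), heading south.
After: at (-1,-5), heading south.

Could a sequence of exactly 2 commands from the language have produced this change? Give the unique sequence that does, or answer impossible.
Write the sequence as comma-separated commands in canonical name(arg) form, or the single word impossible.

arc(left, 1), arc(right, 1)

key: order matters: swapping arc(left, 1) and arc(right, 1) lands elsewhere
from: at (-3,-3), heading south
[1] after arc(left, 1): at (-2,-4), heading east
[2] after arc(right, 1): at (-1,-5), heading south
uniquely the one of 64 2-step routes that fits.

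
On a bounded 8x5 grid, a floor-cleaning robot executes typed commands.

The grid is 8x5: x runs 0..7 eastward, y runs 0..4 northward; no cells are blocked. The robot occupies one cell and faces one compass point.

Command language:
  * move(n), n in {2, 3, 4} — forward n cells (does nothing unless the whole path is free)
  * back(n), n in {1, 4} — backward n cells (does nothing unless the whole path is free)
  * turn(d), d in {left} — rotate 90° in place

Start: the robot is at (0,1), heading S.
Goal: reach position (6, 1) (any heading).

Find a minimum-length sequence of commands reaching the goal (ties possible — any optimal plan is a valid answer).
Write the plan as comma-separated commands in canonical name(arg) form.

turn(left), move(3), move(3)

start: at (0,1), heading S
step 1 (turn(left)): at (0,1), heading E
step 2 (move(3)): at (3,1), heading E
step 3 (move(3)): at (6,1), heading E
minimal: 3 command(s), checked below 3.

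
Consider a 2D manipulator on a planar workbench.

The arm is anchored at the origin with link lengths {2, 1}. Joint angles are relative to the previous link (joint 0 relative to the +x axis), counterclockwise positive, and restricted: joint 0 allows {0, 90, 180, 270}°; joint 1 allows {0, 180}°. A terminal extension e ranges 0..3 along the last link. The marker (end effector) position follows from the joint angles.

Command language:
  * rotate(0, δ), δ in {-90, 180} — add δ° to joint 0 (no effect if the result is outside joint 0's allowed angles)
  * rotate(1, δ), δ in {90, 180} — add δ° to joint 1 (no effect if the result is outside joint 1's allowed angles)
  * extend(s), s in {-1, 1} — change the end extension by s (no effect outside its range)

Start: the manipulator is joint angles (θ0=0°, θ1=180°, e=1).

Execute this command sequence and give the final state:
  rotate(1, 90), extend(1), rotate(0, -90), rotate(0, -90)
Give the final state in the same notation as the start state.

initial: joint angles (θ0=0°, θ1=180°, e=1)
[1] after rotate(1, 90): joint angles (θ0=0°, θ1=180°, e=1)
[2] after extend(1): joint angles (θ0=0°, θ1=180°, e=2)
[3] after rotate(0, -90): joint angles (θ0=270°, θ1=180°, e=2)
[4] after rotate(0, -90): joint angles (θ0=180°, θ1=180°, e=2)

joint angles (θ0=180°, θ1=180°, e=2)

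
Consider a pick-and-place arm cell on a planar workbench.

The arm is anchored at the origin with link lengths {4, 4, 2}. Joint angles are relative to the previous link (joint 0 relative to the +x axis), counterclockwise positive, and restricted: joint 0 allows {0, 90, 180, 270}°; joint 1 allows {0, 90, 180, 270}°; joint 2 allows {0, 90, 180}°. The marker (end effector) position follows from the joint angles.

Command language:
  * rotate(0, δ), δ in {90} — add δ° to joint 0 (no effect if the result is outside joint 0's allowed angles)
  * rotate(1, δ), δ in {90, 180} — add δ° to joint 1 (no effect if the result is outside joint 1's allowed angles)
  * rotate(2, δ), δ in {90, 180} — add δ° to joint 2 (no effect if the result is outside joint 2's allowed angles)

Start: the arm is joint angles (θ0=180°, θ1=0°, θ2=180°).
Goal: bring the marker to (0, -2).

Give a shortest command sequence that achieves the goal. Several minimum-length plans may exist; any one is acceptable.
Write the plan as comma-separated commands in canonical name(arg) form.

rotate(0, 90), rotate(1, 180)

begin: joint angles (θ0=180°, θ1=0°, θ2=180°)
1. rotate(0, 90) → joint angles (θ0=270°, θ1=0°, θ2=180°)
2. rotate(1, 180) → joint angles (θ0=270°, θ1=180°, θ2=180°)
no 1-step plan works, so 2 is optimal.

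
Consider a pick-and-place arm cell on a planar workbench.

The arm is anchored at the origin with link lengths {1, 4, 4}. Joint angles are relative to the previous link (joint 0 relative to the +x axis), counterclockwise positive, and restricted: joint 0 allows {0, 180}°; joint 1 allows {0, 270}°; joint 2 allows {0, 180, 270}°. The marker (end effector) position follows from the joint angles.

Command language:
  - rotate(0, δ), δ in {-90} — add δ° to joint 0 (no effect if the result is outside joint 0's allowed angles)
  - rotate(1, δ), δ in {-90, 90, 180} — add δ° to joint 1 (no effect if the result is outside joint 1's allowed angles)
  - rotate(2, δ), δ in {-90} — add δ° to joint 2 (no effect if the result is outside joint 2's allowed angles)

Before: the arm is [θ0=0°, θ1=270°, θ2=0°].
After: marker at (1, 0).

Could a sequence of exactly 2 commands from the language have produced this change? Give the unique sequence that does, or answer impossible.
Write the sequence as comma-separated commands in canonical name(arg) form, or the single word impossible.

rotate(2, -90), rotate(2, -90)

initial: [θ0=0°, θ1=270°, θ2=0°]
t=1 rotate(2, -90) ⇒ [θ0=0°, θ1=270°, θ2=270°]
t=2 rotate(2, -90) ⇒ [θ0=0°, θ1=270°, θ2=180°]
uniquely the one of 25 2-step routes that fits.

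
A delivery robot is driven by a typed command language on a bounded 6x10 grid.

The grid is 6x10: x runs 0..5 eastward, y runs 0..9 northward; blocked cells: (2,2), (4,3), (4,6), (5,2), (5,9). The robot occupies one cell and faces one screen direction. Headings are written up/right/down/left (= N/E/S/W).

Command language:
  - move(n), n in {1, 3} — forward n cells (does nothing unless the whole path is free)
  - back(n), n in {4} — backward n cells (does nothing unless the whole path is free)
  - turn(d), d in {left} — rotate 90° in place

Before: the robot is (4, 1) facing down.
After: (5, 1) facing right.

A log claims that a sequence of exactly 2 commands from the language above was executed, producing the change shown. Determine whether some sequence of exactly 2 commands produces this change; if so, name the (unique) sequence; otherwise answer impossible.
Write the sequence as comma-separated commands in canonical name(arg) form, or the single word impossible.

key: running move(1) before turn(left) would end elsewhere — order is forced
from: (4, 1) facing down
t=1 turn(left) ⇒ (4, 1) facing right
t=2 move(1) ⇒ (5, 1) facing right
all 16 alternatives checked — unique.

turn(left), move(1)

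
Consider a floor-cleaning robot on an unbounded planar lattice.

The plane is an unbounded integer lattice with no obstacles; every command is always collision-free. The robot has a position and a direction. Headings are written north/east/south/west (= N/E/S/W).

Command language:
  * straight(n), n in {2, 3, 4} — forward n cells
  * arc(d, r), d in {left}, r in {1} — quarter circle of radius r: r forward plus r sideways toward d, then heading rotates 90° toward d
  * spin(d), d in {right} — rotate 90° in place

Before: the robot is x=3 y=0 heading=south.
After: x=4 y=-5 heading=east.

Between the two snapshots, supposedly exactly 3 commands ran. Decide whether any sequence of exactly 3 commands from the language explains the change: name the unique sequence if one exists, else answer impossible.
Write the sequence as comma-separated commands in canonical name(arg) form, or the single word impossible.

key: order matters: swapping straight(2) and arc(left, 1) lands elsewhere
start: x=3 y=0 heading=south
[1] after straight(2): x=3 y=-2 heading=south
[2] after straight(2): x=3 y=-4 heading=south
[3] after arc(left, 1): x=4 y=-5 heading=east
no other 3-command option fits: unique.

straight(2), straight(2), arc(left, 1)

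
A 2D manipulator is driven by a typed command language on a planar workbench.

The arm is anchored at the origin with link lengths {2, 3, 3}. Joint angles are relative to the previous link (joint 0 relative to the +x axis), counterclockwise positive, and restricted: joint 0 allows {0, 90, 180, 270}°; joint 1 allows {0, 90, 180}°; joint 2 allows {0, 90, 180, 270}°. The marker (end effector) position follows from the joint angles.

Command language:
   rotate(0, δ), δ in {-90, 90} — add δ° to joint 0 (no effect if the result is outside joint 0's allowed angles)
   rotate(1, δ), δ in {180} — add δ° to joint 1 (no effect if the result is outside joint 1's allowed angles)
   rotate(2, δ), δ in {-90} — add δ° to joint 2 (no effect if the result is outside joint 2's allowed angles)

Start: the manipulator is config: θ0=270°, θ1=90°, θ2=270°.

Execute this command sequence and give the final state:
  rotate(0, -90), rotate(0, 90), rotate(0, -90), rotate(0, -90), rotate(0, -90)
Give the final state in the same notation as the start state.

config: θ0=0°, θ1=90°, θ2=270°

initial: config: θ0=270°, θ1=90°, θ2=270°
step 1 (rotate(0, -90)): config: θ0=180°, θ1=90°, θ2=270°
step 2 (rotate(0, 90)): config: θ0=270°, θ1=90°, θ2=270°
step 3 (rotate(0, -90)): config: θ0=180°, θ1=90°, θ2=270°
step 4 (rotate(0, -90)): config: θ0=90°, θ1=90°, θ2=270°
step 5 (rotate(0, -90)): config: θ0=0°, θ1=90°, θ2=270°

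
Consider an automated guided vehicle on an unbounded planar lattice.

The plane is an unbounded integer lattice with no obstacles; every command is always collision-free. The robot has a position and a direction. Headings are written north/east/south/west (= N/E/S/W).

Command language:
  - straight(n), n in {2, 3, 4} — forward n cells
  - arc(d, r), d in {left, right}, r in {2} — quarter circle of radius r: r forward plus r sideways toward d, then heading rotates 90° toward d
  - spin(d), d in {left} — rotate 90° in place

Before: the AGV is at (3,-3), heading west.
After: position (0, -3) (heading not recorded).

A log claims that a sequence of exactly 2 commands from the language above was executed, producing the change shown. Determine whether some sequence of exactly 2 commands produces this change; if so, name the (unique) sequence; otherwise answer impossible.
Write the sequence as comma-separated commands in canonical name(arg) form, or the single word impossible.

straight(3), spin(left)

key: order matters: swapping straight(3) and spin(left) lands elsewhere
initial: at (3,-3), heading west
t=1 straight(3) ⇒ at (0,-3), heading west
t=2 spin(left) ⇒ at (0,-3), heading south
all 36 alternatives checked — unique.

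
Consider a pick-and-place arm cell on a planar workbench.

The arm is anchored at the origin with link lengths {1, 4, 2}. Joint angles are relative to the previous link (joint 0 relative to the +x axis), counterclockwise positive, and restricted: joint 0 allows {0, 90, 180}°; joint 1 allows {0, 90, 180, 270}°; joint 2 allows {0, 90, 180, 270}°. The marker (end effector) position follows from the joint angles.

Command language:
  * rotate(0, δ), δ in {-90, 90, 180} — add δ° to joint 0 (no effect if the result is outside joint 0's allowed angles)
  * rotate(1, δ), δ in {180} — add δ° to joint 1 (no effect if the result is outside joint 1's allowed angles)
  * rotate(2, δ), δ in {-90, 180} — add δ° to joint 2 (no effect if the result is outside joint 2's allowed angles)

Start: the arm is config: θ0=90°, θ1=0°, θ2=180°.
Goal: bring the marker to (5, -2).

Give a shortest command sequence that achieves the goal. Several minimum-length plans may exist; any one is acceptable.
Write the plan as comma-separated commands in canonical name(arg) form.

rotate(2, -90), rotate(0, -90), rotate(2, 180)

initial: config: θ0=90°, θ1=0°, θ2=180°
[1] after rotate(2, -90): config: θ0=90°, θ1=0°, θ2=90°
[2] after rotate(0, -90): config: θ0=0°, θ1=0°, θ2=90°
[3] after rotate(2, 180): config: θ0=0°, θ1=0°, θ2=270°
no 2-step plan works, so 3 is optimal.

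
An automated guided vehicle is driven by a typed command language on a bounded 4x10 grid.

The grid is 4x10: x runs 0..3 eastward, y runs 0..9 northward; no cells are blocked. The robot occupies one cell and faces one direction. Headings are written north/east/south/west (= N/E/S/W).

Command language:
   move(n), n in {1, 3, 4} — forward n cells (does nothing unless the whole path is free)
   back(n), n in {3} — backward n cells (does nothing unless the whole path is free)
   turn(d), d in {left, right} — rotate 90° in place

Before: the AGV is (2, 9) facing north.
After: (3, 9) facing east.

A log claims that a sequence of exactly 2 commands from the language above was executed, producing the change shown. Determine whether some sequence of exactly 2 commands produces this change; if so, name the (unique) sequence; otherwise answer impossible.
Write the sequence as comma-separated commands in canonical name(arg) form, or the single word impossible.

turn(right), move(1)

key: cell and facing (now E) both changed — the 2 commands mix motion and turning
begin: (2, 9) facing north
1. turn(right) → (2, 9) facing east
2. move(1) → (3, 9) facing east
no rival 2-sequence matches.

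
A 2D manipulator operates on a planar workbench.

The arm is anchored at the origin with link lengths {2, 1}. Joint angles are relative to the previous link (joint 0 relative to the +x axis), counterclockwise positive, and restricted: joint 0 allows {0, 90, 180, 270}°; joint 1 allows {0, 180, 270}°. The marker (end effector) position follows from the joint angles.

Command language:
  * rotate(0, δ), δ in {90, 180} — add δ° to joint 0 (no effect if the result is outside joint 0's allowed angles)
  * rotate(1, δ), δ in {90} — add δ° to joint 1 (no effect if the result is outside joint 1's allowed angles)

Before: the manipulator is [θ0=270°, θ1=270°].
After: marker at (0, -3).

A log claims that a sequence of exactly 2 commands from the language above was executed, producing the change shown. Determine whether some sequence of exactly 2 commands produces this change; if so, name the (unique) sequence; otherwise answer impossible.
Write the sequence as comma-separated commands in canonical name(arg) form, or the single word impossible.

rotate(1, 90), rotate(1, 90)

start: [θ0=270°, θ1=270°]
1. rotate(1, 90) → [θ0=270°, θ1=0°]
2. rotate(1, 90) → [θ0=270°, θ1=0°]
no other 2-command option fits: unique.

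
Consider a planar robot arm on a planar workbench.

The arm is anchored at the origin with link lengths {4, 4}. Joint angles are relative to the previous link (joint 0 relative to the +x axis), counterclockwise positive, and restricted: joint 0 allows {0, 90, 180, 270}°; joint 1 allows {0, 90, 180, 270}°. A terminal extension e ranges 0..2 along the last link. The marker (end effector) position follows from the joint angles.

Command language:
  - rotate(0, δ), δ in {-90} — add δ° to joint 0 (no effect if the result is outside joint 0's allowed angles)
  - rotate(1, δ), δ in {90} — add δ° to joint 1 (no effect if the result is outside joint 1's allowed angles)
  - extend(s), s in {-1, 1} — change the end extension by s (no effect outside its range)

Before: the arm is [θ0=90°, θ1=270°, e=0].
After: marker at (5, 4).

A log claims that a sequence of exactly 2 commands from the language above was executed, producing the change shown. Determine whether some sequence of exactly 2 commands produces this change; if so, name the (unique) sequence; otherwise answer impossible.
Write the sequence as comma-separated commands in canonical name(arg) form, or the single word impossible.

key: order matters: swapping extend(-1) and extend(1) lands elsewhere
start: [θ0=90°, θ1=270°, e=0]
[1] after extend(-1): [θ0=90°, θ1=270°, e=0]
[2] after extend(1): [θ0=90°, θ1=270°, e=1]
all 16 alternatives checked — unique.

extend(-1), extend(1)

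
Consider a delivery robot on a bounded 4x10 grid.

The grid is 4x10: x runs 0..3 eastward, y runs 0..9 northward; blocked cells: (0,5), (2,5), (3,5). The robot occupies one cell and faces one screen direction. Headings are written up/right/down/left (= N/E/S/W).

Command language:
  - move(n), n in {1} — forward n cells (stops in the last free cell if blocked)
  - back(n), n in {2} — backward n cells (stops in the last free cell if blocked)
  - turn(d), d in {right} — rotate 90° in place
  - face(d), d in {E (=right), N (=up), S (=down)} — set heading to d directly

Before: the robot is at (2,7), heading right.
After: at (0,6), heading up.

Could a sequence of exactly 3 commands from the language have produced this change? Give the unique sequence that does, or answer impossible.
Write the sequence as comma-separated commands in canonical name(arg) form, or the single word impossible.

back(2), face(N), back(2)

key: the second back(2) is stopped early by the blocked cell at (0,5)
start: at (2,7), heading right
1. back(2) → at (0,7), heading right
2. face(N) → at (0,7), heading up
3. back(2) → at (0,6), heading up
no other 3-command option fits: unique.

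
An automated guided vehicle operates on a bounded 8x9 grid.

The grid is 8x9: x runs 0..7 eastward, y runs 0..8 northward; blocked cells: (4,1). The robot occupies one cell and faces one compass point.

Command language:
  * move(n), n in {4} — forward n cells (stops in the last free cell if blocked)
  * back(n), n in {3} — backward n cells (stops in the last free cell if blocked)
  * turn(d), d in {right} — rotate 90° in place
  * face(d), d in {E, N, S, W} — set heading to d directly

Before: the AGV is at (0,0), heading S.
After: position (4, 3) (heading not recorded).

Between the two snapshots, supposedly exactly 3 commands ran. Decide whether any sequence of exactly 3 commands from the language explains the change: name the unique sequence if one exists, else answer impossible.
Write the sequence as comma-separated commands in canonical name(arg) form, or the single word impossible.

back(3), face(E), move(4)

key: order matters: swapping back(3) and move(4) lands elsewhere
begin: at (0,0), heading S
t=1 back(3) ⇒ at (0,3), heading S
t=2 face(E) ⇒ at (0,3), heading E
t=3 move(4) ⇒ at (4,3), heading E
no other 3-command option fits: unique.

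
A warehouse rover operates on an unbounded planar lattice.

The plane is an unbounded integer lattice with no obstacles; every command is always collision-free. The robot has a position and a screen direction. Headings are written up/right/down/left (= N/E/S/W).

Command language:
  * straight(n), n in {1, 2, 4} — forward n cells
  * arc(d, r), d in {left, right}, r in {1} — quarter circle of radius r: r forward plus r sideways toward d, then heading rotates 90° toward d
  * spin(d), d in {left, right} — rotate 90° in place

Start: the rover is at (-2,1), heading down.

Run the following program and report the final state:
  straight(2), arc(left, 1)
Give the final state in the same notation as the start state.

at (-1,-2), heading right

from: at (-2,1), heading down
1. straight(2) → at (-2,-1), heading down
2. arc(left, 1) → at (-1,-2), heading right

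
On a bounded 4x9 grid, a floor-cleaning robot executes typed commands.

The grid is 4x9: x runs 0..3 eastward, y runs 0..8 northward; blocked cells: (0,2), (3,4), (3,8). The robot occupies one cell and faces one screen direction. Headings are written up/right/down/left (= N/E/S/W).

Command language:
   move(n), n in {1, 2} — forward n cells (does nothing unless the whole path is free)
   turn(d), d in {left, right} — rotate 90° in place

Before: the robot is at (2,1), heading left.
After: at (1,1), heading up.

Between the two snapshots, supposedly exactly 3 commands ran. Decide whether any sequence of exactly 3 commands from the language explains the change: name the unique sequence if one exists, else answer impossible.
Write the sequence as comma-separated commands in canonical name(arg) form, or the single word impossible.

key: move(2) would leave the grid, so it does nothing
from: at (2,1), heading left
step 1 (move(1)): at (1,1), heading left
step 2 (move(2)): at (1,1), heading left
step 3 (turn(right)): at (1,1), heading up
uniquely the one of 64 3-step routes that fits.

move(1), move(2), turn(right)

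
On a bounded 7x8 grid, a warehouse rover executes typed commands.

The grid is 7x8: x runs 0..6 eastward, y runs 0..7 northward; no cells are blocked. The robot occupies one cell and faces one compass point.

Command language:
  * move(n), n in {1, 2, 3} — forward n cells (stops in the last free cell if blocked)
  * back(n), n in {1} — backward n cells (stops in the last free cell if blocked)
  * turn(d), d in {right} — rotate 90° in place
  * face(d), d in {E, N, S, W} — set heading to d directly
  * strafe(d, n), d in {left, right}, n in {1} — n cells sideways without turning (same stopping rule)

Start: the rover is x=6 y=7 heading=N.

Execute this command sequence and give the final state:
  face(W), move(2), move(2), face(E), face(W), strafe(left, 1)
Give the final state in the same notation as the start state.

initial: x=6 y=7 heading=N
1. face(W) → x=6 y=7 heading=W
2. move(2) → x=4 y=7 heading=W
3. move(2) → x=2 y=7 heading=W
4. face(E) → x=2 y=7 heading=E
5. face(W) → x=2 y=7 heading=W
6. strafe(left, 1) → x=2 y=6 heading=W

x=2 y=6 heading=W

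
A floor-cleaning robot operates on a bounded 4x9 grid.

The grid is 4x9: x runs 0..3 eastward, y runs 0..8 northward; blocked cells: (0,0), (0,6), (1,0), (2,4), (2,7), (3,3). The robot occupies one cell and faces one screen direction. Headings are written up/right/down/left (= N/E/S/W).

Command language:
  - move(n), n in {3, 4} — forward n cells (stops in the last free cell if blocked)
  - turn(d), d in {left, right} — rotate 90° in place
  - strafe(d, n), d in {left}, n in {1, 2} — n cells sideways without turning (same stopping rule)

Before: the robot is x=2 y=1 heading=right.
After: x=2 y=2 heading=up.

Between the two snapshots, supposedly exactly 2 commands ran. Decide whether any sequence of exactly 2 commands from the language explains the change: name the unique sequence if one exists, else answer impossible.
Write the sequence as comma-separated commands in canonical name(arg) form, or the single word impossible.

key: running turn(left) before strafe(left, 1) would end elsewhere — order is forced
start: x=2 y=1 heading=right
[1] after strafe(left, 1): x=2 y=2 heading=right
[2] after turn(left): x=2 y=2 heading=up
uniquely the one of 36 2-step routes that fits.

strafe(left, 1), turn(left)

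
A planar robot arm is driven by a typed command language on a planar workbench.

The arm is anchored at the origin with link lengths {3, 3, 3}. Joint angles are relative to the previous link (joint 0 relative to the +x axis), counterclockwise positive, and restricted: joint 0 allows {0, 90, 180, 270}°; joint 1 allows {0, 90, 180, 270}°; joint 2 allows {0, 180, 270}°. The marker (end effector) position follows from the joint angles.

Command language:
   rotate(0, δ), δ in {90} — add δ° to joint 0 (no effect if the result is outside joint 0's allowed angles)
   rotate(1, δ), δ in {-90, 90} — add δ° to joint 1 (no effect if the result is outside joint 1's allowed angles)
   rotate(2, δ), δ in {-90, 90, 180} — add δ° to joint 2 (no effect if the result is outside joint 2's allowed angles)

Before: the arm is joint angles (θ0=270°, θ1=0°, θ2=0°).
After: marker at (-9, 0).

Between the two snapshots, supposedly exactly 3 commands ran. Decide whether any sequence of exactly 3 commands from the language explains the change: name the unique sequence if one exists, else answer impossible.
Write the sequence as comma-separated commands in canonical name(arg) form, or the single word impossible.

rotate(0, 90), rotate(0, 90), rotate(0, 90)

start: joint angles (θ0=270°, θ1=0°, θ2=0°)
t=1 rotate(0, 90) ⇒ joint angles (θ0=0°, θ1=0°, θ2=0°)
t=2 rotate(0, 90) ⇒ joint angles (θ0=90°, θ1=0°, θ2=0°)
t=3 rotate(0, 90) ⇒ joint angles (θ0=180°, θ1=0°, θ2=0°)
no other 3-command option fits: unique.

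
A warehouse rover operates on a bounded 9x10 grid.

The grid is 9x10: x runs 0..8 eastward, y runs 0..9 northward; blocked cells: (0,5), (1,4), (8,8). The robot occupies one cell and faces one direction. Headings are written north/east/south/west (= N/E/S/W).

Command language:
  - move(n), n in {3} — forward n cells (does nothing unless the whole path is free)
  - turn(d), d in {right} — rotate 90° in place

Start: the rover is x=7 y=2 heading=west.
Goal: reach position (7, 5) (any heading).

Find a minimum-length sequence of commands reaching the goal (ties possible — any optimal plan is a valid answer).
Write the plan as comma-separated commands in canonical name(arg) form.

begin: x=7 y=2 heading=west
step 1 (turn(right)): x=7 y=2 heading=north
step 2 (move(3)): x=7 y=5 heading=north
no 1-step plan works, so 2 is optimal.

turn(right), move(3)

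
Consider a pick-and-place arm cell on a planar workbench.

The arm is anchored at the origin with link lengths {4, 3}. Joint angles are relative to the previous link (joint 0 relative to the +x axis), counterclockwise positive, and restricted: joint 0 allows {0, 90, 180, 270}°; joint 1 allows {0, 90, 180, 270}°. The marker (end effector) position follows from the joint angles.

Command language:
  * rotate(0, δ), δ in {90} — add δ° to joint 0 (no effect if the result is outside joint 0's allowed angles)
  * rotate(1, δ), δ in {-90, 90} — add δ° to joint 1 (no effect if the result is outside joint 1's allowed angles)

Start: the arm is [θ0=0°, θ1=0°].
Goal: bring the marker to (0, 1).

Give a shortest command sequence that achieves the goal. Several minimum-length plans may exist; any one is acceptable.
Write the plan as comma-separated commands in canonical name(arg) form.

rotate(1, 90), rotate(1, 90), rotate(0, 90)

from: [θ0=0°, θ1=0°]
t=1 rotate(1, 90) ⇒ [θ0=0°, θ1=90°]
t=2 rotate(1, 90) ⇒ [θ0=0°, θ1=180°]
t=3 rotate(0, 90) ⇒ [θ0=90°, θ1=180°]
minimal: 3 command(s), checked below 3.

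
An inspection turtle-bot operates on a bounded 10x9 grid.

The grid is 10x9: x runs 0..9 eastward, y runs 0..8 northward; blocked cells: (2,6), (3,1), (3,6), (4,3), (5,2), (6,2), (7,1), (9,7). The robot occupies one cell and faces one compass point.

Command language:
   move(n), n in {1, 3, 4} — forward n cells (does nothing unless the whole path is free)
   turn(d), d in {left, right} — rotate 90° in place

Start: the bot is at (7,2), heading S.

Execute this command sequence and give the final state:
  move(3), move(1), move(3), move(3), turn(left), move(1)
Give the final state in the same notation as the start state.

at (8,2), heading E

from: at (7,2), heading S
[1] after move(3): at (7,2), heading S
[2] after move(1): at (7,2), heading S
[3] after move(3): at (7,2), heading S
[4] after move(3): at (7,2), heading S
[5] after turn(left): at (7,2), heading E
[6] after move(1): at (8,2), heading E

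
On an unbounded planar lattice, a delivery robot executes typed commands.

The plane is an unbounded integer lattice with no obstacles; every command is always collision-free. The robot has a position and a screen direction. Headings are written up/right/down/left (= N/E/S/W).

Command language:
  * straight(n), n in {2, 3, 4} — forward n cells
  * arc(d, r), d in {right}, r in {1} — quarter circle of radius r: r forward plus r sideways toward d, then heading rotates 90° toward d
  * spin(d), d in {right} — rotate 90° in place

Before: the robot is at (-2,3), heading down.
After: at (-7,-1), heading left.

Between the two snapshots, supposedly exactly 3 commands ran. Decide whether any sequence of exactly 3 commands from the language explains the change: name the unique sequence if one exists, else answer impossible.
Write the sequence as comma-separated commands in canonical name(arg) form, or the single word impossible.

key: position moved to (-7,-1) AND the heading swung to W — translation plus rotation needed
t0: at (-2,3), heading down
1. straight(3) → at (-2,0), heading down
2. arc(right, 1) → at (-3,-1), heading left
3. straight(4) → at (-7,-1), heading left
all 125 alternatives checked — unique.

straight(3), arc(right, 1), straight(4)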